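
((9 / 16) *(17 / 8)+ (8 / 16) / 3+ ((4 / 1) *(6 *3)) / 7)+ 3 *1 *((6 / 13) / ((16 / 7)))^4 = 28627175471 / 2456702976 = 11.65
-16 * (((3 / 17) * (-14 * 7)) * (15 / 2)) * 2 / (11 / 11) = 70560 / 17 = 4150.59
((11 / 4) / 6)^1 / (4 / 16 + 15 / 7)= 77 / 402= 0.19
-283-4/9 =-2551/9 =-283.44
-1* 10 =-10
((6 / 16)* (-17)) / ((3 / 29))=-493 / 8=-61.62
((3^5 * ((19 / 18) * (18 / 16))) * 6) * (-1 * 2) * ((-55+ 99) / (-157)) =152361 / 157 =970.45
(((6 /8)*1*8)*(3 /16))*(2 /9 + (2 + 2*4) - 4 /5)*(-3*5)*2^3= -1272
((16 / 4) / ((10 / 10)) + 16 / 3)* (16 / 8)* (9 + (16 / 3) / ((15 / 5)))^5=480891054392 / 177147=2714644.08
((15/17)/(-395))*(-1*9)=27/1343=0.02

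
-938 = -938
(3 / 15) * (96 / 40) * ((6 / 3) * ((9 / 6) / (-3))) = -0.48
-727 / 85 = -8.55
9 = 9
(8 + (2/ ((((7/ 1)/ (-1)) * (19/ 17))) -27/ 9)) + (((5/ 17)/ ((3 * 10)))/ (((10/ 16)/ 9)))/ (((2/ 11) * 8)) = 4.84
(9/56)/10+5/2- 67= -64.48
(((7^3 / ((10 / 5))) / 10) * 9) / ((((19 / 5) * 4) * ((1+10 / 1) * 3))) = 0.31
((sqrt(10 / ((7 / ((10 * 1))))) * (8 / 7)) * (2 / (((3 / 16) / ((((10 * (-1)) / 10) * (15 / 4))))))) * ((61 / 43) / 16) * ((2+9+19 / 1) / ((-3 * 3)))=122000 * sqrt(7) / 6321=51.06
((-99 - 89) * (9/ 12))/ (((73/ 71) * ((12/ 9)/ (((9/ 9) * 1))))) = -30033/ 292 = -102.85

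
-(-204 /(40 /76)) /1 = 1938 /5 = 387.60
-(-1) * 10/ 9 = 10/ 9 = 1.11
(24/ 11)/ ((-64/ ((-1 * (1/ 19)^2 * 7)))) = 21/ 31768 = 0.00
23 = 23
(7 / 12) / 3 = 7 / 36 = 0.19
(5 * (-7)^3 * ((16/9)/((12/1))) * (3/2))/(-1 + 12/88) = 75460/171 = 441.29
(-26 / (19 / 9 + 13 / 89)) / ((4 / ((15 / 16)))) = -156195 / 57856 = -2.70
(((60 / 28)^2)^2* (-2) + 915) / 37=2095665 / 88837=23.59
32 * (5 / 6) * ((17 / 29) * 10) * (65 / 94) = 442000 / 4089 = 108.09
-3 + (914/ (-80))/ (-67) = -7583/ 2680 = -2.83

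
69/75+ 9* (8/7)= 1961/175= 11.21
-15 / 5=-3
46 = 46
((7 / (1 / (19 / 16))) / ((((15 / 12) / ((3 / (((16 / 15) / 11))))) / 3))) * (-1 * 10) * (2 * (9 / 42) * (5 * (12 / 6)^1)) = -26451.56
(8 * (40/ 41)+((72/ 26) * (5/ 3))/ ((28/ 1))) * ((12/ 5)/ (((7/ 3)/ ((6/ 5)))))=1284552/ 130585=9.84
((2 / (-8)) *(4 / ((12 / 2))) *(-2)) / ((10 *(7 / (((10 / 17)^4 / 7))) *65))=200 / 159608631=0.00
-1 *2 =-2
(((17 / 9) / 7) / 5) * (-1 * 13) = -0.70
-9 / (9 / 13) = -13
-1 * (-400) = 400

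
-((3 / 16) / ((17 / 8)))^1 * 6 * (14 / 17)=-126 / 289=-0.44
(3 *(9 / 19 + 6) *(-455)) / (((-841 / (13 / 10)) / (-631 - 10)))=-279813807 / 31958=-8755.67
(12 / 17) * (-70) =-840 / 17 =-49.41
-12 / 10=-6 / 5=-1.20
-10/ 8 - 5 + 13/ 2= 0.25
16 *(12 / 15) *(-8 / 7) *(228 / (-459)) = 38912 / 5355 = 7.27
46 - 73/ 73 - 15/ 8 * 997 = -14595/ 8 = -1824.38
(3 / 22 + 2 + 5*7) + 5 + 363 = 8913 / 22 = 405.14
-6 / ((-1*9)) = 2 / 3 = 0.67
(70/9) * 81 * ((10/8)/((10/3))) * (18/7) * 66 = 40095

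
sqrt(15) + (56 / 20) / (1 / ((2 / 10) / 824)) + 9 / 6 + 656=sqrt(15) + 6772257 / 10300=661.37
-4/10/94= -1/235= -0.00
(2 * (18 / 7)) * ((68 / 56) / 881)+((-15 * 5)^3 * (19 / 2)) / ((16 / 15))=-5190397724583 / 1381408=-3757324.21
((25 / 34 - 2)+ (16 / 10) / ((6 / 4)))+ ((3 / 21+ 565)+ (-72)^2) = 5748.94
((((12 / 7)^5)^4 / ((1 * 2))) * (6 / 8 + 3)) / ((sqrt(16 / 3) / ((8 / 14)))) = 7188299985839015854080 * sqrt(3) / 558545864083284007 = 22290.92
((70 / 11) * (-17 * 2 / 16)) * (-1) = 595 / 44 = 13.52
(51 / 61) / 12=17 / 244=0.07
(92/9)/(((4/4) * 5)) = 92/45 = 2.04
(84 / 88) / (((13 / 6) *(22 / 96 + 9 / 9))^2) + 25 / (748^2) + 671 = 220903995423369 / 329150048656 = 671.13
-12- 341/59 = -1049/59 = -17.78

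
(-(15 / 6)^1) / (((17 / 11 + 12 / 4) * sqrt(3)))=-11 * sqrt(3) / 60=-0.32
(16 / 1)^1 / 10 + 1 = 13 / 5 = 2.60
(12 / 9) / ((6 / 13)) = 26 / 9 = 2.89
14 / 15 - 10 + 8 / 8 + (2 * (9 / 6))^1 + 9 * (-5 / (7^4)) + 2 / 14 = -4.94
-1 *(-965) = 965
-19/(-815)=19/815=0.02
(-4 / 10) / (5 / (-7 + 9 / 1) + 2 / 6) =-12 / 85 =-0.14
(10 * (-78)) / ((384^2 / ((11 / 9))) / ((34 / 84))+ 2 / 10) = -729300 / 278692027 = -0.00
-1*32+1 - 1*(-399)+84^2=7424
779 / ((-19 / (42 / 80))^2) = 18081 / 30400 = 0.59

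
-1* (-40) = 40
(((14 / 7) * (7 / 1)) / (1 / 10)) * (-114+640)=73640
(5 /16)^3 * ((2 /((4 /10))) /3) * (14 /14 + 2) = 625 /4096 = 0.15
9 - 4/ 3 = 7.67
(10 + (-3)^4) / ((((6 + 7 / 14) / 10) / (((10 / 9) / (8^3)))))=175 / 576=0.30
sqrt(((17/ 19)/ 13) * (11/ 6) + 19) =sqrt(42007290)/ 1482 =4.37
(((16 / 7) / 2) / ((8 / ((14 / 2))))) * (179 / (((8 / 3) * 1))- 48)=153 / 8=19.12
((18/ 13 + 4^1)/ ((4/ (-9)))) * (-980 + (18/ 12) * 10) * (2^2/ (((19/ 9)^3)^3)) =235532286287550/ 4194940071127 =56.15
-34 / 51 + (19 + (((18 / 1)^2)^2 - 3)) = 314974 / 3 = 104991.33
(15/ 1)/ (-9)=-5/ 3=-1.67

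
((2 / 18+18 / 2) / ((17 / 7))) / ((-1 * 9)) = -574 / 1377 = -0.42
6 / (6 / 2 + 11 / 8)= 48 / 35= 1.37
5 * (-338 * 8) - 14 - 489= -14023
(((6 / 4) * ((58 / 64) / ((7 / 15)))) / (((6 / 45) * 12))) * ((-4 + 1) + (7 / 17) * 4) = -150075 / 60928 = -2.46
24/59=0.41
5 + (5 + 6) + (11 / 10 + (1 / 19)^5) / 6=801430713 / 49521980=16.18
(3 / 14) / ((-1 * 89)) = -3 / 1246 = -0.00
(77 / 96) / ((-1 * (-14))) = 11 / 192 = 0.06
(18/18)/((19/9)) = 9/19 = 0.47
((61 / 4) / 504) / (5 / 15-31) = -61 / 61824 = -0.00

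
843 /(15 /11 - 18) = -3091 /61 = -50.67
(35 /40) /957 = 7 /7656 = 0.00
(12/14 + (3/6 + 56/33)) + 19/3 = 4337/462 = 9.39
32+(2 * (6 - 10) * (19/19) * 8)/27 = 29.63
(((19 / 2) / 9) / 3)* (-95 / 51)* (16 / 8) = -1805 / 1377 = -1.31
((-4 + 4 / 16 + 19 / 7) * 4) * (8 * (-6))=1392 / 7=198.86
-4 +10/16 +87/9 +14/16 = 43/6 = 7.17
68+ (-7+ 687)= 748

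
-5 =-5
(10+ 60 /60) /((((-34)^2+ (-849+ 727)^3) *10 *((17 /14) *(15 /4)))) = -7 /52584825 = -0.00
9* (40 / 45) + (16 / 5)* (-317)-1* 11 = -5087 / 5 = -1017.40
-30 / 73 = -0.41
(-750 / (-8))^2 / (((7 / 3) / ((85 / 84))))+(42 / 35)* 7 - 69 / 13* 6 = 772173861 / 203840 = 3788.14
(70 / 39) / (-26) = -35 / 507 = -0.07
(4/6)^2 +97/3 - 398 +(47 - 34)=-3170/9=-352.22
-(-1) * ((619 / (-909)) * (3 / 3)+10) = 9.32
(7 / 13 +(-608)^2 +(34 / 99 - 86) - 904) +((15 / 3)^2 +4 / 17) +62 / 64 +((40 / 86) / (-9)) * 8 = 11099919570851 / 30105504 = 368700.67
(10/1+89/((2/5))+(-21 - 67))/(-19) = -289/38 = -7.61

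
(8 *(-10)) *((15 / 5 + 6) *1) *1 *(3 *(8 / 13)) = -17280 / 13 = -1329.23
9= 9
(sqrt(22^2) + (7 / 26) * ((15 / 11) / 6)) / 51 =12619 / 29172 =0.43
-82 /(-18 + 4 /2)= 41 /8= 5.12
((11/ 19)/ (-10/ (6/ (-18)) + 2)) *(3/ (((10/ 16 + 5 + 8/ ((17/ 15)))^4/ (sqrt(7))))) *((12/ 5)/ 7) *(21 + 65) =40453563392 *sqrt(7)/ 654237650390625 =0.00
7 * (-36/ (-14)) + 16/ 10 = 19.60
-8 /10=-4 /5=-0.80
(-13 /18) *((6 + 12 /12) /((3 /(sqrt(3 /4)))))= -1.46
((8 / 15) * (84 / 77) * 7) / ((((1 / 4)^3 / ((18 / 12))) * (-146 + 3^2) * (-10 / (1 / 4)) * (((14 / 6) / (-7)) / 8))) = -64512 / 37675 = -1.71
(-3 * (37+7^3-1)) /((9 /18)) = -2274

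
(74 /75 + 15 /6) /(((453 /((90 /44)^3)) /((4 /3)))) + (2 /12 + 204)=492615265 /2411772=204.25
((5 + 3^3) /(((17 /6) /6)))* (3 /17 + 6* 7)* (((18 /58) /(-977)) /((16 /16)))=-0.91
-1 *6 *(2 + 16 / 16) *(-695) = 12510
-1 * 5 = -5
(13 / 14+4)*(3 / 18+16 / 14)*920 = 290950 / 49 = 5937.76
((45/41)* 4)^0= 1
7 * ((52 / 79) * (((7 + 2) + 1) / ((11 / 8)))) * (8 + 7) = 436800 / 869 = 502.65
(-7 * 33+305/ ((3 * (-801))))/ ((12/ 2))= -277699/ 7209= -38.52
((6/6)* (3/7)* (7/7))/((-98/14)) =-3/49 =-0.06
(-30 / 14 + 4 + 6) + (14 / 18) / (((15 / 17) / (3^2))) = 1658 / 105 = 15.79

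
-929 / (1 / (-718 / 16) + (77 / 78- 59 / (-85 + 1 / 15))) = -637339521 / 1138538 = -559.79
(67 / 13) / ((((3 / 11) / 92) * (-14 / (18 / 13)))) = -203412 / 1183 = -171.95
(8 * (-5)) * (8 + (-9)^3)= 28840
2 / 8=0.25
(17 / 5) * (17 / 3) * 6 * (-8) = -4624 / 5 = -924.80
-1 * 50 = -50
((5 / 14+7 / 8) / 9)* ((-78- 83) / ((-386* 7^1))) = 529 / 64848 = 0.01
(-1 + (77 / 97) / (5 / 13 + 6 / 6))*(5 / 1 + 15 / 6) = -3725 / 1164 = -3.20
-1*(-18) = 18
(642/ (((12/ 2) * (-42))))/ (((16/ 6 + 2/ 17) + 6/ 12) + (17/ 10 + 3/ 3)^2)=-90950/ 377503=-0.24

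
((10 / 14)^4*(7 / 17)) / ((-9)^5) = -625 / 344314719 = -0.00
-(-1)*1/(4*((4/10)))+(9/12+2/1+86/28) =361/56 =6.45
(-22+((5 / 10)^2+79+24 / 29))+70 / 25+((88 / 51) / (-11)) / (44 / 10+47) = 462771863 / 7602060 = 60.87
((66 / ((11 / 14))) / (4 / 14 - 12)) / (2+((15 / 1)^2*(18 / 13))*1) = -1911 / 83558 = -0.02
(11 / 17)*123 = 1353 / 17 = 79.59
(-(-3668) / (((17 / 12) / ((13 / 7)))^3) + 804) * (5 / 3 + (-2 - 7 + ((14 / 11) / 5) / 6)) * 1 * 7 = -875332687332 / 1891505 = -462770.49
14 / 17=0.82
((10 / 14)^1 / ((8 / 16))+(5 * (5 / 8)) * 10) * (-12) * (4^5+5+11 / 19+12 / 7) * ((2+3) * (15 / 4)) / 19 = -14119113375 / 35378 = -399093.03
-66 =-66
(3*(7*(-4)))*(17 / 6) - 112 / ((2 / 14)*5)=-1974 / 5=-394.80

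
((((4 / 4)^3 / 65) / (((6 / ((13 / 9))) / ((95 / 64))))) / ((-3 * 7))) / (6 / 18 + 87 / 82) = -0.00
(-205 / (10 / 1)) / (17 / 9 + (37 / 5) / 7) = -12915 / 1856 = -6.96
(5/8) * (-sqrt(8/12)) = -5 * sqrt(6)/24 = -0.51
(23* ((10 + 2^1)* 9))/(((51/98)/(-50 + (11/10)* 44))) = -649152/85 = -7637.08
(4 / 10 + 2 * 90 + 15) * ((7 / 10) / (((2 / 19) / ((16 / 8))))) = 129941 / 50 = 2598.82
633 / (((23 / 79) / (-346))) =-17302422 / 23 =-752279.22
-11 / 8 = -1.38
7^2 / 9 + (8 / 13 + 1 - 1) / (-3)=613 / 117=5.24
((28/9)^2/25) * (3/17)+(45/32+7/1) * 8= 3089911/45900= 67.32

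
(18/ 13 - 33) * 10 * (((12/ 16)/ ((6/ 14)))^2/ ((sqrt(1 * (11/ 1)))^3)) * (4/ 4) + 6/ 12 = 1/ 2 - 100695 * sqrt(11)/ 12584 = -26.04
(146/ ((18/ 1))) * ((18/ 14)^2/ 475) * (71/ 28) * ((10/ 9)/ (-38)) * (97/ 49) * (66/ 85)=-16590783/ 5157227950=-0.00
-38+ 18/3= -32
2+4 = 6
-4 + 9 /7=-19 /7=-2.71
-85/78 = -1.09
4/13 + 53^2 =36521/13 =2809.31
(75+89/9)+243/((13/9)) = 29615/117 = 253.12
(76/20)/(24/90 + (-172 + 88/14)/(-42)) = 931/1032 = 0.90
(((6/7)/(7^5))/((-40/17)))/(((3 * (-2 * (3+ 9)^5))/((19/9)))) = 323/10538940948480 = 0.00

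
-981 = -981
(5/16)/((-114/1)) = -5/1824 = -0.00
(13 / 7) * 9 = 117 / 7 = 16.71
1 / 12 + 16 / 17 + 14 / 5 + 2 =5941 / 1020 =5.82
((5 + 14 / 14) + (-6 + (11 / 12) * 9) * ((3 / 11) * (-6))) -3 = -15 / 22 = -0.68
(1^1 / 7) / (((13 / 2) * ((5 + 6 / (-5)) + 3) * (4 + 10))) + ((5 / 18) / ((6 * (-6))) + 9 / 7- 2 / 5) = 30813511 / 35085960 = 0.88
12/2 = 6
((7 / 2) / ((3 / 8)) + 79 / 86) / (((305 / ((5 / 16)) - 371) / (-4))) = -1058 / 15609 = -0.07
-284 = -284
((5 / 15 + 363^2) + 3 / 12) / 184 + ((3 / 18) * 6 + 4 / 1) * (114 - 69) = 941.14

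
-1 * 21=-21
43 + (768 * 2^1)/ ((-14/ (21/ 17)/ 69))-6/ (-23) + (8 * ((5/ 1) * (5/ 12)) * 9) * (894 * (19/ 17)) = 54962167/ 391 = 140568.20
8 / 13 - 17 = -213 / 13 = -16.38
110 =110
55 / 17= 3.24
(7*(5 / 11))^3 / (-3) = -10.74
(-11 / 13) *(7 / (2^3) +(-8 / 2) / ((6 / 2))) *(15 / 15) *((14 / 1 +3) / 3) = 2057 / 936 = 2.20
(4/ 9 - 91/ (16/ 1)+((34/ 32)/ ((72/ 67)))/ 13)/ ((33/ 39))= -6.11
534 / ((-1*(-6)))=89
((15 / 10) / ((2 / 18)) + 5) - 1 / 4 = 73 / 4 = 18.25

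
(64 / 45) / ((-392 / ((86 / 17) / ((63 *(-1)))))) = 688 / 2361555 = 0.00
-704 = -704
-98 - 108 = -206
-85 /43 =-1.98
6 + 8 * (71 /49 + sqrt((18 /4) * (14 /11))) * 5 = 3134 /49 + 120 * sqrt(77) /11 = 159.69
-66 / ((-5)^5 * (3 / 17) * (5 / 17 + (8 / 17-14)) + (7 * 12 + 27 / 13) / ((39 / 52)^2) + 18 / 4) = -1487772 / 168082193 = -0.01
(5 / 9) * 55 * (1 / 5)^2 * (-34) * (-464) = 173536 / 9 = 19281.78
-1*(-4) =4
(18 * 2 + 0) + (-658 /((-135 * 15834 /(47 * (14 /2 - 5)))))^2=839277050824 /23312709225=36.00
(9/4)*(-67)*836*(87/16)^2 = -953898363/256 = -3726165.48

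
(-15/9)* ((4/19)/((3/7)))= -140/171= -0.82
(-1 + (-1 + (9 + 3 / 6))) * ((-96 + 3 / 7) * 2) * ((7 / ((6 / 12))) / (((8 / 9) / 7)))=-158051.25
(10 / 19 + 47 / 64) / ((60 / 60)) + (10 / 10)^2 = 2749 / 1216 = 2.26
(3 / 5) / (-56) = -3 / 280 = -0.01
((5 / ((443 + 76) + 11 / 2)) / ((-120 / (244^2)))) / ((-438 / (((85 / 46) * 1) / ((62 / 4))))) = 632570 / 491394609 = 0.00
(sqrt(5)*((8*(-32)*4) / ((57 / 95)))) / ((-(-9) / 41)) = -209920*sqrt(5) / 27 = -17385.01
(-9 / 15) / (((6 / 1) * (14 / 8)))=-2 / 35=-0.06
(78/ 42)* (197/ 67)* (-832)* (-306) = 652010112/ 469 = 1390213.46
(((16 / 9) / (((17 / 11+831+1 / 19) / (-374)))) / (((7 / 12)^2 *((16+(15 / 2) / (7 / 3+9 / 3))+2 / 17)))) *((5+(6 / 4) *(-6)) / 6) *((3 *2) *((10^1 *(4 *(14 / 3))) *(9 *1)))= 10450281431040 / 11612061503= 899.95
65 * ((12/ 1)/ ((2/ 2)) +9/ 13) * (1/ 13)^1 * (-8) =-6600/ 13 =-507.69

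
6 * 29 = 174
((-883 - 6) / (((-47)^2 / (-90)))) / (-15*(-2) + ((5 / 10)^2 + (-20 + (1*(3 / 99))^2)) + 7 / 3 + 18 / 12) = 348523560 / 135524359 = 2.57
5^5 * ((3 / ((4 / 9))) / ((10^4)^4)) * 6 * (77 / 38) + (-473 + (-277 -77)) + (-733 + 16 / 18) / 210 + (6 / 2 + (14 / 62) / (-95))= -1179095816959963457417 / 1424908800000000000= -827.49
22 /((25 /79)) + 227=7413 /25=296.52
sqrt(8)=2 * sqrt(2)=2.83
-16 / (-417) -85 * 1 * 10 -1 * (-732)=-49190 / 417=-117.96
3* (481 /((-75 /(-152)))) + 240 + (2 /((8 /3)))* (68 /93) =2452897 /775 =3165.03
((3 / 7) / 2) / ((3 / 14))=1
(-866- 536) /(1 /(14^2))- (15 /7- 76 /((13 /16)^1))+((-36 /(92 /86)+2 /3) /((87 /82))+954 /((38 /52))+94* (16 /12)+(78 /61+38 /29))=-173033462729447 /633130407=-273298.30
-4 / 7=-0.57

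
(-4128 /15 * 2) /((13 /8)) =-22016 /65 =-338.71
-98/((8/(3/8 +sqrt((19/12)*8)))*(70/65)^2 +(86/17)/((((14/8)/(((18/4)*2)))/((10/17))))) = -4312066034312127/640814755987768 +26569942396816*sqrt(114)/240305533495413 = -5.55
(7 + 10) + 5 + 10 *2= 42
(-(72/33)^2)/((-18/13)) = 416/121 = 3.44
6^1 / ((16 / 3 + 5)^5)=0.00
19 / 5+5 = 44 / 5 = 8.80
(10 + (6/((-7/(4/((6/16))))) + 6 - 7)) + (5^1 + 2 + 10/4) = 9.36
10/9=1.11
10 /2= 5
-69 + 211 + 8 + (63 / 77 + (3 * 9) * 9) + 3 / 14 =60681 / 154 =394.03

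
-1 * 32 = -32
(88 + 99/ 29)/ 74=2651/ 2146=1.24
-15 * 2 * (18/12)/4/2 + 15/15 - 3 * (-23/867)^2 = -4.63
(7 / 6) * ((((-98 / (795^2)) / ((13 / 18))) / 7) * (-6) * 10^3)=7840 / 36517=0.21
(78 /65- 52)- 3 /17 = -4333 /85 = -50.98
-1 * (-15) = 15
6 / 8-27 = -105 / 4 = -26.25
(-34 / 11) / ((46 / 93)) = -6.25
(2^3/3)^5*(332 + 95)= 13991936/243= 57579.98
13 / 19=0.68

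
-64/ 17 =-3.76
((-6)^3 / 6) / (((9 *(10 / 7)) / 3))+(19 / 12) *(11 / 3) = -467 / 180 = -2.59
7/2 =3.50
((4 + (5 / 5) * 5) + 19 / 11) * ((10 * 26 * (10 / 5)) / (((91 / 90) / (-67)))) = -28461600 / 77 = -369631.17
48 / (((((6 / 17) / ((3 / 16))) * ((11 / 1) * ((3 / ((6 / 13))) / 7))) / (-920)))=-328440 / 143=-2296.78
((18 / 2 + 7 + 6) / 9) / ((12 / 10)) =55 / 27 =2.04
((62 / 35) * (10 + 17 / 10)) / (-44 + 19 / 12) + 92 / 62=2748206 / 2761325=1.00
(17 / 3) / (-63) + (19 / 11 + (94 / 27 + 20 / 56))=22769 / 4158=5.48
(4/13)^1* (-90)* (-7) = 2520/13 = 193.85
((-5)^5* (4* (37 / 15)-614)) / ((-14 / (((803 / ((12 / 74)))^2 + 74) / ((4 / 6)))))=-4959973913981.89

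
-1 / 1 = -1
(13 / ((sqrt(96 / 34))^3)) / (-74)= -221*sqrt(51) / 42624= -0.04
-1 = -1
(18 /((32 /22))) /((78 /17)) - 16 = -2767 /208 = -13.30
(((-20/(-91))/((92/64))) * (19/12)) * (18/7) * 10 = 91200/14651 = 6.22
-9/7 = -1.29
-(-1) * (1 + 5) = 6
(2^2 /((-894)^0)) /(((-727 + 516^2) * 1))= 4 /265529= 0.00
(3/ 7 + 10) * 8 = 584/ 7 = 83.43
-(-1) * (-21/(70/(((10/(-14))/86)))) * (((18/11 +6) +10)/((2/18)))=2619/6622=0.40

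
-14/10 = -7/5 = -1.40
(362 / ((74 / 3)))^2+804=1395525 / 1369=1019.38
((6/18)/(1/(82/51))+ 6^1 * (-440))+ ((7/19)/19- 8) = -146226311/55233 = -2647.44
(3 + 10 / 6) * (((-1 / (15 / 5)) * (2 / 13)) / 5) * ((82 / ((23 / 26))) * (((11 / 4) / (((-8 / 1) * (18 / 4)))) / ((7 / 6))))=902 / 3105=0.29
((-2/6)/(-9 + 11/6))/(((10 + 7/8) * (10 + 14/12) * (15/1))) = 32/1253235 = 0.00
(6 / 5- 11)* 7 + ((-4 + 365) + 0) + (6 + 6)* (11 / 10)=1528 / 5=305.60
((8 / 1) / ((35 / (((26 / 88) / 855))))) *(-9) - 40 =-1463026 / 36575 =-40.00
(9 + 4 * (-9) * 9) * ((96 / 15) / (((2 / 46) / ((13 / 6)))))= -100464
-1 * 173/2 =-173/2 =-86.50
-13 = -13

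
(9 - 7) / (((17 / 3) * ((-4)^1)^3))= -3 / 544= -0.01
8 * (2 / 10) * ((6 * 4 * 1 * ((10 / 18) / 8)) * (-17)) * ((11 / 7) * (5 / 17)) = -440 / 21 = -20.95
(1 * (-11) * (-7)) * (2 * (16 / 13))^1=2464 / 13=189.54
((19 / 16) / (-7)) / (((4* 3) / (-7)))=19 / 192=0.10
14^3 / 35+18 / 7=2834 / 35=80.97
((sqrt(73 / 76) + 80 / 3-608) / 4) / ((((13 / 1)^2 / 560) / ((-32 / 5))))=3076.90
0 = 0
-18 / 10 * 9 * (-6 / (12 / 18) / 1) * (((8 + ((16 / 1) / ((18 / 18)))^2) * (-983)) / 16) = -23648031 / 10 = -2364803.10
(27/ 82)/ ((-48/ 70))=-315/ 656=-0.48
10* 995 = 9950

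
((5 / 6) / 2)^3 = 125 / 1728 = 0.07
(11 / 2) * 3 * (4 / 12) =5.50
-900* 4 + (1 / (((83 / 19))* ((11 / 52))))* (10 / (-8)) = -3288035 / 913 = -3601.35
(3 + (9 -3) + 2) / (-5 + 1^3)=-11 / 4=-2.75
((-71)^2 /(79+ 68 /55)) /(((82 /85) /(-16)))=-188533400 /180933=-1042.01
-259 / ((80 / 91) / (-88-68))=919191 / 20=45959.55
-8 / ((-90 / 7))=28 / 45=0.62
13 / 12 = 1.08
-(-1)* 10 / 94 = 5 / 47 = 0.11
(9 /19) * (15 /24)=45 /152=0.30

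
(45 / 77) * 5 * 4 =900 / 77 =11.69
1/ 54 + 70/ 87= 1289/ 1566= 0.82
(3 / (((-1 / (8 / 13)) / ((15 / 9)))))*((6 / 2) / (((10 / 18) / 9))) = -1944 / 13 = -149.54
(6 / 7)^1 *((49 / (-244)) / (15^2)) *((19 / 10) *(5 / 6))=-133 / 109800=-0.00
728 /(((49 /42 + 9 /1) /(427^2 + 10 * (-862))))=758760912 /61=12438703.48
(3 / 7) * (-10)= -4.29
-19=-19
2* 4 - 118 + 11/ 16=-1749/ 16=-109.31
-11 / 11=-1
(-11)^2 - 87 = 34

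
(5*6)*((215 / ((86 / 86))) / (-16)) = -403.12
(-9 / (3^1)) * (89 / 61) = -267 / 61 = -4.38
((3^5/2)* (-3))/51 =-243/34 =-7.15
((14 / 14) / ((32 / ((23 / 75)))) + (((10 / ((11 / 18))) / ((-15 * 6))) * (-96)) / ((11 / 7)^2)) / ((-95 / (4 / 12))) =-22609813 / 910404000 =-0.02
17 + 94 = 111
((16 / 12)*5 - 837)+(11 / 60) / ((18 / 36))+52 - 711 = -44669 / 30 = -1488.97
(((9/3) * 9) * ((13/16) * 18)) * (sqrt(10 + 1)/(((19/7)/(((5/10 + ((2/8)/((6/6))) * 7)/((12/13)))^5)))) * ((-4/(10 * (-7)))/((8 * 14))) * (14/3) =95006081547 * sqrt(11)/3187671040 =98.85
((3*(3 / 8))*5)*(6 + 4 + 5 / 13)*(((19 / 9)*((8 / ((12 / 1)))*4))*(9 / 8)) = 369.95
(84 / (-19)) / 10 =-0.44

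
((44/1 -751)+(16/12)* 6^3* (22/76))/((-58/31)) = 367319/1102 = 333.32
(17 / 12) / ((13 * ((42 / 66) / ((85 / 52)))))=15895 / 56784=0.28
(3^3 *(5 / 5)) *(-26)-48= -750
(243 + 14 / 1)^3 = 16974593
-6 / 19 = -0.32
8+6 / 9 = 26 / 3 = 8.67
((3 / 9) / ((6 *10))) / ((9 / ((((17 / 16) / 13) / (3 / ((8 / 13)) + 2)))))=17 / 2316600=0.00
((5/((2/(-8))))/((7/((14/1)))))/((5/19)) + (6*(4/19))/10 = -14428/95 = -151.87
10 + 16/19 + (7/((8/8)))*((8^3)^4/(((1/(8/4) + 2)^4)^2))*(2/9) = 4679522212033406/66796875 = 70056005.05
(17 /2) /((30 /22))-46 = -39.77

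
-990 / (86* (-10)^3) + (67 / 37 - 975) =-309665137 / 318200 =-973.18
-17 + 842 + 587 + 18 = 1430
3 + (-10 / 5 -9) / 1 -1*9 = -17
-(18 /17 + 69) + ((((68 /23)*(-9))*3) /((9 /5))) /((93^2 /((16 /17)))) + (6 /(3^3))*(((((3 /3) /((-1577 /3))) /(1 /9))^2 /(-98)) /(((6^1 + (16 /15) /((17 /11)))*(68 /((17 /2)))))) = -131353798156403499787 /1874778137021095824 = -70.06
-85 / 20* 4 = -17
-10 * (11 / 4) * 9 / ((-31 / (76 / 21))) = 6270 / 217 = 28.89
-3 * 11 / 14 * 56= -132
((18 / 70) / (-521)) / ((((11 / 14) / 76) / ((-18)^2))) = -443232 / 28655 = -15.47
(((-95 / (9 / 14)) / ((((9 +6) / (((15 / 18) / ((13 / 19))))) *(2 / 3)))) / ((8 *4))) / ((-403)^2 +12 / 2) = -2527 / 729698112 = -0.00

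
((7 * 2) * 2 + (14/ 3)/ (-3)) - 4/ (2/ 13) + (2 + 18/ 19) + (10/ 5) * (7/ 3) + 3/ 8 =11537/ 1368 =8.43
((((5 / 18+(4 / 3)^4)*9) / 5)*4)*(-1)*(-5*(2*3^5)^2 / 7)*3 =87707448 / 7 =12529635.43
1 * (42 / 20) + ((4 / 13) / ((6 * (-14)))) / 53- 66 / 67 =10807673 / 9694230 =1.11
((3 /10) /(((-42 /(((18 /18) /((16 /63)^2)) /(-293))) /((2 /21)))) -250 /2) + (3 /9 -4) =-289530799 /2250240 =-128.67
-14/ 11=-1.27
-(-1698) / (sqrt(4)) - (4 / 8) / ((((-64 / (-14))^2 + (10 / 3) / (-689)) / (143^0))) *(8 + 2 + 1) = 3592054251 / 4232236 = 848.74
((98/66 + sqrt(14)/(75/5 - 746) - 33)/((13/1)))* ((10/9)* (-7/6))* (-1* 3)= -2800/297 - 35* sqrt(14)/85527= -9.43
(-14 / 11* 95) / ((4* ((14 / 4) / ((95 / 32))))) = -25.64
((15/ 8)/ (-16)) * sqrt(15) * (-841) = 12615 * sqrt(15)/ 128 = 381.70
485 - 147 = 338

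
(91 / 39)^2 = 49 / 9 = 5.44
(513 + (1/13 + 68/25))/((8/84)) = 1760157/325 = 5415.87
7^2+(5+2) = 56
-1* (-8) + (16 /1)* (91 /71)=2024 /71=28.51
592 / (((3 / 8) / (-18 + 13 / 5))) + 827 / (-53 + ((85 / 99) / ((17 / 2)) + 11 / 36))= -7599936124 / 312405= -24327.19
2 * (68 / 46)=68 / 23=2.96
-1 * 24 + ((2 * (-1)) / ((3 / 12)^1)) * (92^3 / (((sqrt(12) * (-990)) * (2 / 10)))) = 9058.34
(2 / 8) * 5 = 5 / 4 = 1.25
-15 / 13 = -1.15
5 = 5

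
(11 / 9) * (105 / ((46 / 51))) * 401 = 2624545 / 46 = 57055.33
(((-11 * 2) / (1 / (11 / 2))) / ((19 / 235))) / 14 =-28435 / 266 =-106.90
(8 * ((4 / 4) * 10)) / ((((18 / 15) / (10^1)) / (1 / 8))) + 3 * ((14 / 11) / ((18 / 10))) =940 / 11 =85.45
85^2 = 7225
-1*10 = -10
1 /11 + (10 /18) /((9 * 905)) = 14672 /161271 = 0.09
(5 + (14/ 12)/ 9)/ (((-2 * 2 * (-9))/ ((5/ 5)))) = 277/ 1944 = 0.14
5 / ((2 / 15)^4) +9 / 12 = 253137 / 16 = 15821.06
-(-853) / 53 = 853 / 53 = 16.09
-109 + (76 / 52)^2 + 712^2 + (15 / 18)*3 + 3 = 171312811 / 338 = 506842.64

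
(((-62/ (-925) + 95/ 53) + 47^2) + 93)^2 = 12756959525717521/ 2403450625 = 5307768.50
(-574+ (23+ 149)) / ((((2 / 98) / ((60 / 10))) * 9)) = -13132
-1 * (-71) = 71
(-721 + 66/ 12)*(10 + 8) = -12879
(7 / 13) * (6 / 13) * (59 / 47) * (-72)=-178416 / 7943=-22.46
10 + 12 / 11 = 122 / 11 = 11.09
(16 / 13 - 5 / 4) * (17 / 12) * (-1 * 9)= 51 / 208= 0.25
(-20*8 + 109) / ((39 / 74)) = -1258 / 13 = -96.77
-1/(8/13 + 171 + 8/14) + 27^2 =11422610/15669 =728.99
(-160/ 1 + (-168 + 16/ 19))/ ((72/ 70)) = -18130/ 57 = -318.07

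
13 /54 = 0.24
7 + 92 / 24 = 65 / 6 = 10.83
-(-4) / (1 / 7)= 28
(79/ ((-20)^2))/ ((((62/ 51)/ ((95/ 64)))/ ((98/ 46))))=3750999/ 7301120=0.51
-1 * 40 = -40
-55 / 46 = -1.20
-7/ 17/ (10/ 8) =-28/ 85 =-0.33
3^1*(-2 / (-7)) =6 / 7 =0.86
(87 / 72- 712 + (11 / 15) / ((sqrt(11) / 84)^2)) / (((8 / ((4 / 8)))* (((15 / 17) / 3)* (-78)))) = 0.65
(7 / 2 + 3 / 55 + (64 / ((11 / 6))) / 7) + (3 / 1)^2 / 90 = 3327 / 385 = 8.64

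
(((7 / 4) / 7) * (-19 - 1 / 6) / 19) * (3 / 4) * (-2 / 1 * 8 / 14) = 115 / 532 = 0.22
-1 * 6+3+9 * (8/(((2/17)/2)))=1221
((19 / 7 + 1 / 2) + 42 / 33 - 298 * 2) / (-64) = 91093 / 9856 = 9.24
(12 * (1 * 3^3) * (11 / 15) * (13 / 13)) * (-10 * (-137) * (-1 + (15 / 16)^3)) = -29336769 / 512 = -57298.38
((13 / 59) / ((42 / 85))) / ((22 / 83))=91715 / 54516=1.68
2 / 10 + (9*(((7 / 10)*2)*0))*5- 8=-39 / 5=-7.80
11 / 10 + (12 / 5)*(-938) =-2250.10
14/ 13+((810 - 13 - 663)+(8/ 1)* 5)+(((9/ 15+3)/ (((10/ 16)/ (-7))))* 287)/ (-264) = 782602/ 3575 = 218.91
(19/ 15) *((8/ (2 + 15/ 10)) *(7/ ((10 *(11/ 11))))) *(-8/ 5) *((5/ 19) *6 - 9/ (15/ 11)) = 10176/ 625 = 16.28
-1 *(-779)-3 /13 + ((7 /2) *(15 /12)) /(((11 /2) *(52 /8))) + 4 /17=3788115 /4862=779.13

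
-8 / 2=-4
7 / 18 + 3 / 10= 31 / 45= 0.69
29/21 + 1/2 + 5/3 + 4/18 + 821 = 103921/126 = 824.77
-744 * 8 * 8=-47616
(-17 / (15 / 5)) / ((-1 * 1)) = 17 / 3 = 5.67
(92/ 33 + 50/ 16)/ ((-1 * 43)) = -1561/ 11352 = -0.14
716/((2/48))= 17184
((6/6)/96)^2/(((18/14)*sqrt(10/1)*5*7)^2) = 1/186624000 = 0.00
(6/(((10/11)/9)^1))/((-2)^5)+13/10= -89/160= -0.56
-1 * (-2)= 2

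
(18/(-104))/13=-9/676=-0.01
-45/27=-5/3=-1.67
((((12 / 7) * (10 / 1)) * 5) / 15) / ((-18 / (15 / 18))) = -50 / 189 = -0.26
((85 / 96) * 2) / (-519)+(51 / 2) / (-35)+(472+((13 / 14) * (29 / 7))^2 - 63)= 126526024867 / 299068560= 423.07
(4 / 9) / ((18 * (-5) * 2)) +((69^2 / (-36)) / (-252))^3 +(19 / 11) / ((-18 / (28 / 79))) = 480875102377 / 4450116464640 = 0.11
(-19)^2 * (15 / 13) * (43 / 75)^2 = 667489 / 4875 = 136.92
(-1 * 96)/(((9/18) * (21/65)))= -4160/7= -594.29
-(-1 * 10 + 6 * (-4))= 34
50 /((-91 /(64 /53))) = -3200 /4823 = -0.66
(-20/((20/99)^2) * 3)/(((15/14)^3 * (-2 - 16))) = 41503/625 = 66.40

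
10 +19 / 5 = 69 / 5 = 13.80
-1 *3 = -3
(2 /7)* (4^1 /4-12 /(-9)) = 2 /3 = 0.67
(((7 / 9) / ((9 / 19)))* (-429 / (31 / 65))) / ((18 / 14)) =-8653645 / 7533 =-1148.76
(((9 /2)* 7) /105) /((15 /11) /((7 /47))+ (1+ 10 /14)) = 77 /2790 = 0.03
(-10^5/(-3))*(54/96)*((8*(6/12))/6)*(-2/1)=-25000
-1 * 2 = -2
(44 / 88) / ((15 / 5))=1 / 6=0.17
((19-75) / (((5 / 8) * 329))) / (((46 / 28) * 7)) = -128 / 5405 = -0.02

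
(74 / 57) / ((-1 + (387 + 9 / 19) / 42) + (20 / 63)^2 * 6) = 16317 / 110983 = 0.15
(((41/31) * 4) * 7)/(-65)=-1148/2015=-0.57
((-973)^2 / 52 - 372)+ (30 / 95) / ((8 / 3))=4405108 / 247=17834.45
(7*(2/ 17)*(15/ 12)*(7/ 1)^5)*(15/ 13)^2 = 132355125/ 5746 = 23034.31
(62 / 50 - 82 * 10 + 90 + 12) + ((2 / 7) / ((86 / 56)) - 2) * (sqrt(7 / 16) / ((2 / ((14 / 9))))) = -17919 / 25 - 91 * sqrt(7) / 258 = -717.69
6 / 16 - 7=-53 / 8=-6.62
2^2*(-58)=-232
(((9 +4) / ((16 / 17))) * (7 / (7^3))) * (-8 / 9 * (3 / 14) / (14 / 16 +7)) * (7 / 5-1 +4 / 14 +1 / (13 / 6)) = -1972 / 252105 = -0.01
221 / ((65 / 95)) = 323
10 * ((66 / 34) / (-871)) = -0.02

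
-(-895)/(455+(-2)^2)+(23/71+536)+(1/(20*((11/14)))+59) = 2141329393/3584790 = 597.34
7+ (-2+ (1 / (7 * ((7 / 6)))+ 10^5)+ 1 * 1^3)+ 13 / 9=44103337 / 441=100007.57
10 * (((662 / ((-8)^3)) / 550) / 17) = -331 / 239360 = -0.00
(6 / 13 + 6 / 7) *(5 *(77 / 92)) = 1650 / 299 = 5.52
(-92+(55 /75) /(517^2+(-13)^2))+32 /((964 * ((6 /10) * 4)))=-29645935363 /322286890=-91.99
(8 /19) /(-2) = -4 /19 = -0.21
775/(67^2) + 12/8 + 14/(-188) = 337188/210983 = 1.60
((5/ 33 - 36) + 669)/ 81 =20894/ 2673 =7.82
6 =6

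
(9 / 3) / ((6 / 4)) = 2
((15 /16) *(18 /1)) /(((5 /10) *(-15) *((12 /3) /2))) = -9 /8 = -1.12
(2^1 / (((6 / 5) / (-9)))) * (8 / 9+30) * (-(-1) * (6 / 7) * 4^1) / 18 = -5560 / 63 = -88.25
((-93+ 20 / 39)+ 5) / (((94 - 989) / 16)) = 54592 / 34905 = 1.56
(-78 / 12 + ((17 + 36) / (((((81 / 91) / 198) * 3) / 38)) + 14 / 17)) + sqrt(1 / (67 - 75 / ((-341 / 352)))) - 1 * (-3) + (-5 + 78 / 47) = sqrt(1147) / 407 + 6442921139 / 43146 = 149328.44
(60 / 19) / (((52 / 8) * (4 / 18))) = 540 / 247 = 2.19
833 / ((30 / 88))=36652 / 15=2443.47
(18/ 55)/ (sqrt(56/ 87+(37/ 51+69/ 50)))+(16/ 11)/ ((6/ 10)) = 6 * sqrt(1363638)/ 35497+80/ 33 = 2.62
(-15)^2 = 225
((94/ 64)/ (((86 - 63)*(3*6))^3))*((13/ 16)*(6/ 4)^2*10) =3055/ 8073437184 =0.00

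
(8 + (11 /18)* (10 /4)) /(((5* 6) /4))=1.27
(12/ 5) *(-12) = -28.80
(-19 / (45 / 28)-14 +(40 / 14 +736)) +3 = 225551 / 315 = 716.03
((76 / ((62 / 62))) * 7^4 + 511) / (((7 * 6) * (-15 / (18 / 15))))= -26141 / 75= -348.55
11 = 11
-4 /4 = -1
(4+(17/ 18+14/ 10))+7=1201/ 90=13.34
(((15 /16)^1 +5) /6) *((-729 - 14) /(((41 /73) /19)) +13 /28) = -913729475 /36736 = -24872.86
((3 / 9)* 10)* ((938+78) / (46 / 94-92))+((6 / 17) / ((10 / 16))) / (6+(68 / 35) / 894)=-2795440147 / 75727707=-36.91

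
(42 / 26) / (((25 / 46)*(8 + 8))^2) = 11109 / 520000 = 0.02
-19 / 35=-0.54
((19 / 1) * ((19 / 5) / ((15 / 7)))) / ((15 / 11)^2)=305767 / 16875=18.12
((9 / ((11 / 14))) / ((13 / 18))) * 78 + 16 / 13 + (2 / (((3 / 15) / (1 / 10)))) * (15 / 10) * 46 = 186947 / 143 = 1307.32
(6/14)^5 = 243/16807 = 0.01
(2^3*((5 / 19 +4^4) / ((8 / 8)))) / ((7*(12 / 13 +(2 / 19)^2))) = 1202643 / 3836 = 313.51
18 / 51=6 / 17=0.35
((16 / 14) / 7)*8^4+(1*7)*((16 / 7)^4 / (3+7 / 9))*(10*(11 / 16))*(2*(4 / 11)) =921.62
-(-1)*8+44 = 52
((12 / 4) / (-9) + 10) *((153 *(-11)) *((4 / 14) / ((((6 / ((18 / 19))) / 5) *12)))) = -81345 / 266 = -305.81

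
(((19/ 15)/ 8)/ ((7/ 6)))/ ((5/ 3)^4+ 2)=1539/ 110180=0.01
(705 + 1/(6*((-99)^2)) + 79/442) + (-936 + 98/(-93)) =-46708891802/201439953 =-231.88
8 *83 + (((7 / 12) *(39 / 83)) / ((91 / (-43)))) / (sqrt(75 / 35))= 664 -43 *sqrt(105) / 4980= 663.91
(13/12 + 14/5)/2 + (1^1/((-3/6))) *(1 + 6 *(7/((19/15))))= -151333/2280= -66.37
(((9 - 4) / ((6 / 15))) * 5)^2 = 15625 / 4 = 3906.25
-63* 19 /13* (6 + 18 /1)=-28728 /13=-2209.85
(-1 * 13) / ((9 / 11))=-143 / 9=-15.89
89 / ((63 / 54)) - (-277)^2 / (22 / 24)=-83628.08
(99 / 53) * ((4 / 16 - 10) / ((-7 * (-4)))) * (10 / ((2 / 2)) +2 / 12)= -78507 / 11872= -6.61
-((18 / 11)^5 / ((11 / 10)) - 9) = -2951631 / 1771561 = -1.67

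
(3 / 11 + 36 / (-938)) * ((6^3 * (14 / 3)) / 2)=87048 / 737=118.11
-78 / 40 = -39 / 20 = -1.95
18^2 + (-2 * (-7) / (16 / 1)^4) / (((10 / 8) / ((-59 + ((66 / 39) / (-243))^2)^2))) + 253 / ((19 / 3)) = 5650539767143588698545 / 15500369397860425728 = 364.54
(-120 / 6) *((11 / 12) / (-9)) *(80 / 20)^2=880 / 27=32.59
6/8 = 3/4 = 0.75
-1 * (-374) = 374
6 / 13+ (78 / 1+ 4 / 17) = 17392 / 221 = 78.70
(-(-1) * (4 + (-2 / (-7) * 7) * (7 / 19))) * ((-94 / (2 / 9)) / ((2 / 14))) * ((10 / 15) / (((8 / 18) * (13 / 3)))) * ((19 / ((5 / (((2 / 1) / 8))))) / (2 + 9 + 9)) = -239841 / 1040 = -230.62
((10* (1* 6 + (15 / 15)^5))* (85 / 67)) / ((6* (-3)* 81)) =-2975 / 48843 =-0.06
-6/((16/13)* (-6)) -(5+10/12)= -241/48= -5.02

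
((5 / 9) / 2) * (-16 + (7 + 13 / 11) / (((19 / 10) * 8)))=-32315 / 7524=-4.29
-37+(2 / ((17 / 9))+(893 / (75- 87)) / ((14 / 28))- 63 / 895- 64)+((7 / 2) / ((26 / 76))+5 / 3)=-281202143 / 1186770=-236.95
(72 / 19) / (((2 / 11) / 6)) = 2376 / 19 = 125.05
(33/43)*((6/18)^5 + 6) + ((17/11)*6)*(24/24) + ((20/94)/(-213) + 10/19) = 34994110735/2429159139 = 14.41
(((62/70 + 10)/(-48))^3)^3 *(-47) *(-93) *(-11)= 413244403067888459804847/5416169448144896000000000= 0.08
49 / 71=0.69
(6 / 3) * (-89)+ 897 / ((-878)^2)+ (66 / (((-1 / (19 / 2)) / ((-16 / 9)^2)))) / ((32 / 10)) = -16594024765 / 20813868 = -797.26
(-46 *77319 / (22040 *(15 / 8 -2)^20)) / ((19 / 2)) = -1025141484869013215379456 / 52345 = -19584324861381473213.86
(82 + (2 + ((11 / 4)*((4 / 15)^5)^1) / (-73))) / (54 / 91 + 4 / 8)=847480212488 / 11031440625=76.82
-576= -576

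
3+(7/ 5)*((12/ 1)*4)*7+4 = 2387/ 5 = 477.40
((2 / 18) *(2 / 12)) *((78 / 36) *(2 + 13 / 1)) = 65 / 108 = 0.60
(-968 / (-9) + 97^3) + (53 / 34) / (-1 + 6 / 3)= 912782.11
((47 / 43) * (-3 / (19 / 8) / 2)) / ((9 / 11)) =-2068 / 2451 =-0.84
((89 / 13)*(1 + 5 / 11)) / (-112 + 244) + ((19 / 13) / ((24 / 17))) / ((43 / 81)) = 2.03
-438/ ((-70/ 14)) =87.60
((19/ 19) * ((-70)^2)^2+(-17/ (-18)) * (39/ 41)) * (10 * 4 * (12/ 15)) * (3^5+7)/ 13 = 23625840884000/ 1599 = 14775385168.23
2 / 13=0.15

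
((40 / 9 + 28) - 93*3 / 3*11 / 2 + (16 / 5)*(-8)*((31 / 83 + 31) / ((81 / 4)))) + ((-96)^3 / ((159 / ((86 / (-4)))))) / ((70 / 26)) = 365129188471 / 8314110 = 43916.81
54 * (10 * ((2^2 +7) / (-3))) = -1980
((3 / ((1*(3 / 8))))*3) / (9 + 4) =24 / 13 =1.85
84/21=4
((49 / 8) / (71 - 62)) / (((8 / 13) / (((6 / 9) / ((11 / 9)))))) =637 / 1056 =0.60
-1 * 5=-5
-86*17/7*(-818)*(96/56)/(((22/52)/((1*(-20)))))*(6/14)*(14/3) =-14925031680/539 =-27690225.75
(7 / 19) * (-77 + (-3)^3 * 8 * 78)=-118475 / 19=-6235.53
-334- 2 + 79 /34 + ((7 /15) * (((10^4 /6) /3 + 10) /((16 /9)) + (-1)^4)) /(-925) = -5675237 /17000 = -333.84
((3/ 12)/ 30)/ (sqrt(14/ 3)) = sqrt(42)/ 1680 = 0.00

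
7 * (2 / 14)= 1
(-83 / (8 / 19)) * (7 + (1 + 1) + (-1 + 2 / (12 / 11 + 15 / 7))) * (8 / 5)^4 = -20876288 / 1875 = -11134.02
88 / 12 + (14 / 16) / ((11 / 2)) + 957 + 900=246113 / 132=1864.49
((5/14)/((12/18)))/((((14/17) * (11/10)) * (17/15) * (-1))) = -1125/2156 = -0.52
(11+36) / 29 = 47 / 29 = 1.62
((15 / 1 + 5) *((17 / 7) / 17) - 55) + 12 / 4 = -344 / 7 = -49.14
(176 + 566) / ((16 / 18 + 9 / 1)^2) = 60102 / 7921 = 7.59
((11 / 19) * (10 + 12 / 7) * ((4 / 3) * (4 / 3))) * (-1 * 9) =-14432 / 133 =-108.51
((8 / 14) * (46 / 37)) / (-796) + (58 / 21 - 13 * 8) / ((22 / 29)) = -32425817 / 242979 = -133.45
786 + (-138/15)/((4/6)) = 3861/5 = 772.20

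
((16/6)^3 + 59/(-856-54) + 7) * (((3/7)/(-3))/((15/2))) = -636317/1289925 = -0.49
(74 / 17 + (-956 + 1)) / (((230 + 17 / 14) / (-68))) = 301672 / 1079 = 279.58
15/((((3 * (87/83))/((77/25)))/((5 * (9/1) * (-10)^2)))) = 66113.79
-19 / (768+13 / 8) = -0.02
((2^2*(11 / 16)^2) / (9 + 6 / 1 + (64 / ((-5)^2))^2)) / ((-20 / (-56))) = 105875 / 431072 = 0.25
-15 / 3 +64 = 59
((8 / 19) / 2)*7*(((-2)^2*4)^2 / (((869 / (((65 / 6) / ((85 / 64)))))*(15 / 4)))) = 11927552 / 12630915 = 0.94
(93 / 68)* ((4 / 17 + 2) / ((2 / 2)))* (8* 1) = 7068 / 289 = 24.46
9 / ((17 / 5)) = 45 / 17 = 2.65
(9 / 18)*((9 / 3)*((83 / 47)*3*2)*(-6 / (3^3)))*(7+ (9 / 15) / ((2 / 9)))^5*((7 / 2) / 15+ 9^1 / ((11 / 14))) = -2749073823813667 / 775500000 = -3544905.00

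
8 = 8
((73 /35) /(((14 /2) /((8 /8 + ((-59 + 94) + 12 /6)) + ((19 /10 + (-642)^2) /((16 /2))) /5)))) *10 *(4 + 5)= 2717916363 /9800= 277338.40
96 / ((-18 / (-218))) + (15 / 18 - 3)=2321 / 2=1160.50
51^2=2601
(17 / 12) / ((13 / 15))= 85 / 52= 1.63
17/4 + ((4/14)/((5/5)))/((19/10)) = 2341/532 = 4.40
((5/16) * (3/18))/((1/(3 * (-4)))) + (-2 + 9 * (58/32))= 219/16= 13.69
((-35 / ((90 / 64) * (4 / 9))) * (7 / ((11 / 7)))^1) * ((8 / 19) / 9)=-11.67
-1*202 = -202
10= 10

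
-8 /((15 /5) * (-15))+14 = 638 /45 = 14.18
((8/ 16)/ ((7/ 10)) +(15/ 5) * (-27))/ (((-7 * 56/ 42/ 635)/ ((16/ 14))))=2141220/ 343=6242.62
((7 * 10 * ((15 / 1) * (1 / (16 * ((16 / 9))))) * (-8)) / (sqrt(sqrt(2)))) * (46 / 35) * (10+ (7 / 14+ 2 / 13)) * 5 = -17385.63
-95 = -95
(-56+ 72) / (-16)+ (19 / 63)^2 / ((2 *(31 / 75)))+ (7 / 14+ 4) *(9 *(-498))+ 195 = -1638460325 / 82026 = -19974.89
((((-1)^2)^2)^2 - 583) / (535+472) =-582 / 1007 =-0.58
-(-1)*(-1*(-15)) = 15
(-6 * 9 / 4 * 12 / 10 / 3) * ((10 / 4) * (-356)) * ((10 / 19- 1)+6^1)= 26559.47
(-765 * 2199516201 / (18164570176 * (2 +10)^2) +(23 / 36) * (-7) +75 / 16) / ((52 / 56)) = -460982207539 / 1000119863808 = -0.46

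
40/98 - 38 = -1842/49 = -37.59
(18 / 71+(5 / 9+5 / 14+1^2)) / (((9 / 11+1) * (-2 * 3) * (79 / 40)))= -213169 / 2120202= -0.10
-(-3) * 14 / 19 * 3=126 / 19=6.63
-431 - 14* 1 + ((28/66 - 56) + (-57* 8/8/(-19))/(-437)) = -7218902/14421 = -500.58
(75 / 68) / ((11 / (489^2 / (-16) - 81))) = -18031275 / 11968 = -1506.62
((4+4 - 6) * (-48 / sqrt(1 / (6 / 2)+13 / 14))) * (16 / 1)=-1536 * sqrt(2226) / 53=-1367.34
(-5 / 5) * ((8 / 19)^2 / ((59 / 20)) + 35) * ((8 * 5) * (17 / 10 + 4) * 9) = -80648460 / 1121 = -71943.32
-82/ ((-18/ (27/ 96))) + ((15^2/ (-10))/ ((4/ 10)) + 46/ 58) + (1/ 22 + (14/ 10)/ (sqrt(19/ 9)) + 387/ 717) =-130745247/ 2439712 + 21 * sqrt(19)/ 95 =-52.63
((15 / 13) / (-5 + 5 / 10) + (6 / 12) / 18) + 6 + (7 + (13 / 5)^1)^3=52094681 / 58500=890.51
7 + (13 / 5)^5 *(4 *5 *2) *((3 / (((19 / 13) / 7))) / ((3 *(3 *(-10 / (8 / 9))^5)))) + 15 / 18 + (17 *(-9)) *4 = -7943912707929967 / 13147628906250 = -604.21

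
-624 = -624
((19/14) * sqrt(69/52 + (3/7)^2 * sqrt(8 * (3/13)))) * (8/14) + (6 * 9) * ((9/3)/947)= 162/947 + 19 * sqrt(936 * sqrt(78) + 43953)/4459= 1.14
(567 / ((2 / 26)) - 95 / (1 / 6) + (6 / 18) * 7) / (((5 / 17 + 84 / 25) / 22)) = 40960.18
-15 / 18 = -5 / 6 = -0.83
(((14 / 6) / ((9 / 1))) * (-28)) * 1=-196 / 27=-7.26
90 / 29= 3.10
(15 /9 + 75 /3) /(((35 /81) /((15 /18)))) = 360 /7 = 51.43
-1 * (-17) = 17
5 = 5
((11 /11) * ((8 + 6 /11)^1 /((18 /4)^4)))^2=2262016 /5208653241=0.00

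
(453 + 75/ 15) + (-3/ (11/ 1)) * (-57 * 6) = 6064/ 11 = 551.27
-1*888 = -888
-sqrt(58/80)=-sqrt(290)/20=-0.85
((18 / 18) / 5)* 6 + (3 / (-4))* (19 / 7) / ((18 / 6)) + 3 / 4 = 89 / 70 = 1.27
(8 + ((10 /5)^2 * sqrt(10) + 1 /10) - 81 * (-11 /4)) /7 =4 * sqrt(10) /7 + 4617 /140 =34.79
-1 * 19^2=-361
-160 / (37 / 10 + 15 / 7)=-11200 / 409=-27.38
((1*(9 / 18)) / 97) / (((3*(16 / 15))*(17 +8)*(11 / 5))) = 1 / 34144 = 0.00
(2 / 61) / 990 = 1 / 30195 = 0.00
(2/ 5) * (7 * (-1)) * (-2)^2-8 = -96/ 5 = -19.20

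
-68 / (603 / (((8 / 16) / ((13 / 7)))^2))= -833 / 101907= -0.01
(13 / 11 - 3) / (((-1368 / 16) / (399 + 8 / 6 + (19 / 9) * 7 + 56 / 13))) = 1962880 / 220077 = 8.92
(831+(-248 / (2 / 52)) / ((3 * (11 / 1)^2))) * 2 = 1626.47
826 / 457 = 1.81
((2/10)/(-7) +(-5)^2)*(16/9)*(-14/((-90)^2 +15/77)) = -0.08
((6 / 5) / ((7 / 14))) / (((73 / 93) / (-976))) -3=-1090311 / 365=-2987.15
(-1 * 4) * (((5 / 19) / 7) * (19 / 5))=-4 / 7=-0.57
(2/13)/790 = 1/5135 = 0.00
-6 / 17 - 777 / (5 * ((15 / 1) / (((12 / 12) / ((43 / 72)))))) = -323466 / 18275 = -17.70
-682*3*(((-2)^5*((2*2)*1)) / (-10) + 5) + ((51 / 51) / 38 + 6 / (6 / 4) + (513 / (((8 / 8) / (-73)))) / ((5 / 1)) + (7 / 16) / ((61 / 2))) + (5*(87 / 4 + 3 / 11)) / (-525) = -43904.77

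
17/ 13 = 1.31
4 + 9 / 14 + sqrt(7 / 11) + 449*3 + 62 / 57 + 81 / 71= sqrt(77) / 11 + 76707647 / 56658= 1354.67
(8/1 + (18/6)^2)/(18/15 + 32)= 85/166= 0.51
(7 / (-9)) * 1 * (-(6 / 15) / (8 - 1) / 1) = 2 / 45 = 0.04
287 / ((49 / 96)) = 562.29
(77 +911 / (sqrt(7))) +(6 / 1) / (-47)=3613 / 47 +911 * sqrt(7) / 7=421.20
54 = 54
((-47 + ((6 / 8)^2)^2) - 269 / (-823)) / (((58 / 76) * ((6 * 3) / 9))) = -185569371 / 6109952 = -30.37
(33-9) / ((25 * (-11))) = -24 / 275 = -0.09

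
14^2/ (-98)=-2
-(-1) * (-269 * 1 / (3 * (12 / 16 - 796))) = 1076 / 9543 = 0.11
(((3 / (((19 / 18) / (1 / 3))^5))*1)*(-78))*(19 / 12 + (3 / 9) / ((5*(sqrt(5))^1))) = -151632 / 130321 - 606528*sqrt(5) / 61902475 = -1.19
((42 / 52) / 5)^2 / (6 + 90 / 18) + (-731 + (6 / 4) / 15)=-135873869 / 185900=-730.90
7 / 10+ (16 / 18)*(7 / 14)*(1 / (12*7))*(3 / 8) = 0.70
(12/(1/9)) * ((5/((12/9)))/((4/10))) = 1012.50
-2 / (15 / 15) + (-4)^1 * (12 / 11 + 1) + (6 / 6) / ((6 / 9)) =-8.86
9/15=3/5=0.60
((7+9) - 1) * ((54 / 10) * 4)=324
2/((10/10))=2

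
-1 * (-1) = 1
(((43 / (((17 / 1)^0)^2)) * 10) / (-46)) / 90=-43 / 414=-0.10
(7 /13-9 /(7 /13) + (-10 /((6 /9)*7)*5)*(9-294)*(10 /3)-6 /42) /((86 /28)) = 1849530 /559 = 3308.64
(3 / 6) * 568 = 284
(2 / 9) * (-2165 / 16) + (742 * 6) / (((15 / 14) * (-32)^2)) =-149827 / 5760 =-26.01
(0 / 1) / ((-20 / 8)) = 0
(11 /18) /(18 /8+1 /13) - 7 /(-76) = 2669 /7524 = 0.35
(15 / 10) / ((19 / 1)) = 3 / 38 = 0.08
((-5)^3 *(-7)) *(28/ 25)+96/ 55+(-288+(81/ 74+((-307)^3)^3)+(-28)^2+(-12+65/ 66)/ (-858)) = -253774704699399795149453938219/ 10476180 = -24223973308916016634828.15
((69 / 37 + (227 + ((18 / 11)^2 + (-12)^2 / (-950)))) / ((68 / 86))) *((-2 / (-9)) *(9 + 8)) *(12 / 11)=84636084032 / 70176975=1206.04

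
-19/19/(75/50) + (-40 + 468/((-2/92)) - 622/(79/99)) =-5296508/237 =-22348.14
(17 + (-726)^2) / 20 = 527093 / 20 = 26354.65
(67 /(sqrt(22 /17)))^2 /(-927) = -76313 /20394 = -3.74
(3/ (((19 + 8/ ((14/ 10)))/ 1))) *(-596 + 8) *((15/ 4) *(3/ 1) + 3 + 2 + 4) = -250047/ 173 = -1445.36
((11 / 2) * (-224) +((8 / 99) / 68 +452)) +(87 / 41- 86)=-863.88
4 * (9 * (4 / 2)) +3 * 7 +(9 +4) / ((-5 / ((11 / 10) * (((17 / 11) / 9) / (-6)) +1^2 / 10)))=92.82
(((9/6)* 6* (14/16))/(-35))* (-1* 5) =9/8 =1.12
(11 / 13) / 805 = 11 / 10465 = 0.00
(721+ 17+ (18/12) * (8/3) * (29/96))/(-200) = -17741/4800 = -3.70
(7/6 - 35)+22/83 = -16717/498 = -33.57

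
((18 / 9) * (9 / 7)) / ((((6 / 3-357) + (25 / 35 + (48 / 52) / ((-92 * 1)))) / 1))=-5382 / 741541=-0.01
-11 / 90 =-0.12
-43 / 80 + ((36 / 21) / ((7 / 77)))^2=1391813 / 3920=355.05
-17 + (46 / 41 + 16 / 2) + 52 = 1809 / 41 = 44.12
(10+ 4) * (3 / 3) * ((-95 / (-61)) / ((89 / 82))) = 109060 / 5429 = 20.09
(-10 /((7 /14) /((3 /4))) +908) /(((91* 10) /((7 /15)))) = 893 /1950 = 0.46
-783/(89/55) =-43065/89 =-483.88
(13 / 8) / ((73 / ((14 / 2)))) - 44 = -25605 / 584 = -43.84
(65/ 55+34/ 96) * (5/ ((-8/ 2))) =-4055/ 2112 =-1.92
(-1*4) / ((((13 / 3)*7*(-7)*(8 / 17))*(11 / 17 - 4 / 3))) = -2601 / 44590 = -0.06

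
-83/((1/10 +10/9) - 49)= 7470/4301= 1.74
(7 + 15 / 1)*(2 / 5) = 44 / 5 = 8.80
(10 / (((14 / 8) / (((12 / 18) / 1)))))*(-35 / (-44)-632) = -555460 / 231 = -2404.59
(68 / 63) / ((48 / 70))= 1.57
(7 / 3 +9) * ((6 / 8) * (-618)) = -5253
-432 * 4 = -1728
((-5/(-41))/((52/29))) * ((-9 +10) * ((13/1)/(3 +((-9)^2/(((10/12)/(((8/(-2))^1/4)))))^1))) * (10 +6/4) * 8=-16675/19311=-0.86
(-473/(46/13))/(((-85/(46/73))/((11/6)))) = 67639/37230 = 1.82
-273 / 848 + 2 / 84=-5309 / 17808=-0.30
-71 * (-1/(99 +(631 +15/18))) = 426/4385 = 0.10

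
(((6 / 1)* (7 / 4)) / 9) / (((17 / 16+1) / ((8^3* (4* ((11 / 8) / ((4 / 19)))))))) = 68096 / 9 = 7566.22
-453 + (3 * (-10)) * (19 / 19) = -483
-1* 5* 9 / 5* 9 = -81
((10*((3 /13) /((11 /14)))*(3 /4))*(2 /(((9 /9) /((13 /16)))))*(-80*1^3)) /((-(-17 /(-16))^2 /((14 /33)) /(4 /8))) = 1881600 /34969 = 53.81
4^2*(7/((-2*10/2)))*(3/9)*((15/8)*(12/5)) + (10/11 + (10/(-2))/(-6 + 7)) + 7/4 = -4211/220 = -19.14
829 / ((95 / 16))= 13264 / 95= 139.62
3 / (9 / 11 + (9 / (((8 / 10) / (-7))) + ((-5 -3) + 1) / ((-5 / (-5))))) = -132 / 3737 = -0.04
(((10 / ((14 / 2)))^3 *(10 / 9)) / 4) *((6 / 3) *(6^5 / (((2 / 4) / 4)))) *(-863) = -29825280000 / 343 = -86954169.10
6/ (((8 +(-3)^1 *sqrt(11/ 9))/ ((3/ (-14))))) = -72/ 371 - 9 *sqrt(11)/ 371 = -0.27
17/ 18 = 0.94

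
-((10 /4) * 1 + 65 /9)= -9.72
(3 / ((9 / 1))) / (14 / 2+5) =1 / 36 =0.03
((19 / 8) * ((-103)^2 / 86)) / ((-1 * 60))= -201571 / 41280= -4.88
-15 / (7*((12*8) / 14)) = -5 / 16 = -0.31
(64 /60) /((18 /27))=8 /5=1.60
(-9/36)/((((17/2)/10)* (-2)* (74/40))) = 50/629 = 0.08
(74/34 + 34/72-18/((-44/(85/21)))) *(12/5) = 202847/19635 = 10.33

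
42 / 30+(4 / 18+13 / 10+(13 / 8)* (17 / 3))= 4367 / 360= 12.13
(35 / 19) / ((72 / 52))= 455 / 342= 1.33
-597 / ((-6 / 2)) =199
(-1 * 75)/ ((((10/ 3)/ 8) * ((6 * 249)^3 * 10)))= -1/ 185258988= -0.00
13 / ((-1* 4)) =-13 / 4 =-3.25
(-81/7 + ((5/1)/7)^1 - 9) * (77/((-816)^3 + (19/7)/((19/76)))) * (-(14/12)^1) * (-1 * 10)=374605/11410108188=0.00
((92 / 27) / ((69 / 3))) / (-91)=-4 / 2457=-0.00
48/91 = 0.53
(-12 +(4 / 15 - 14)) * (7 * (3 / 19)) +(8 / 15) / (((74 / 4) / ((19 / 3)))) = -178798 / 6327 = -28.26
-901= -901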